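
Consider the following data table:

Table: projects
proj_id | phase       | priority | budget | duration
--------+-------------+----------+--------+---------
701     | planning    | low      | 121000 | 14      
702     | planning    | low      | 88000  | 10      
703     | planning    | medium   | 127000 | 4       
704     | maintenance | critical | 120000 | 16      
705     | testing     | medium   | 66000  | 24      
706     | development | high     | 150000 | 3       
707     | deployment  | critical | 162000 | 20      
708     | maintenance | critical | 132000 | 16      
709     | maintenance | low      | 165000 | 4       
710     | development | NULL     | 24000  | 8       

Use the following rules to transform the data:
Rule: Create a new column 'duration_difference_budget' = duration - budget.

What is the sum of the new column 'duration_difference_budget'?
-1154881

Step 1: For each record, compute duration - budget
Example calculations:
  14 - 121000 = -120986
  10 - 88000 = -87990
  4 - 127000 = -126996
  ...
Step 2: Sum all derived values
Step 3: Total = -1154881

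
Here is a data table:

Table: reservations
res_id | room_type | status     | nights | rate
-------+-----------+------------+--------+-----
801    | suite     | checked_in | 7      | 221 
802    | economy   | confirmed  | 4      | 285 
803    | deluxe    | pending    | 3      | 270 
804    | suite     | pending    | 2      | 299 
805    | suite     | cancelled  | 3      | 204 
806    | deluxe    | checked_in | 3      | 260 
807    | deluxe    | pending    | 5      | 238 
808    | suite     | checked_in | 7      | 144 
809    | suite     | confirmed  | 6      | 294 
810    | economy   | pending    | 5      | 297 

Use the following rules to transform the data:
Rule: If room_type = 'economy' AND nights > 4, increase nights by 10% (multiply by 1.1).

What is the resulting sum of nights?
45.5

Step 1: Find records where room_type = 'economy' AND nights > 4
Step 2: 1 records match, summing to 5
Step 3: After multiplier: 5 × 1.1 = 5.5
Step 4: Unaffected records sum: 40
Step 5: Final sum = 5.5 + 40 = 45.5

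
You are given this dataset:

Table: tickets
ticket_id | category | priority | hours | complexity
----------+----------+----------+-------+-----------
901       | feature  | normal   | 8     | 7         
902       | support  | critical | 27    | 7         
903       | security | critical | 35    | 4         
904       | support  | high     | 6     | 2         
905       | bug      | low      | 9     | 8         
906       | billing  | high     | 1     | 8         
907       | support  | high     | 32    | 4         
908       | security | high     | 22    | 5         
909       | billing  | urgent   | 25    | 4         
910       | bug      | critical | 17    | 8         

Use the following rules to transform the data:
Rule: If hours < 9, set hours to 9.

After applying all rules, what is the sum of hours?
194

Step 1: 3 records have hours < 9
Step 2: These records originally summed to 15
Step 3: After setting to minimum: 3 × 9 = 27
Step 4: Unaffected records sum: 167
Step 5: Final sum = 27 + 167 = 194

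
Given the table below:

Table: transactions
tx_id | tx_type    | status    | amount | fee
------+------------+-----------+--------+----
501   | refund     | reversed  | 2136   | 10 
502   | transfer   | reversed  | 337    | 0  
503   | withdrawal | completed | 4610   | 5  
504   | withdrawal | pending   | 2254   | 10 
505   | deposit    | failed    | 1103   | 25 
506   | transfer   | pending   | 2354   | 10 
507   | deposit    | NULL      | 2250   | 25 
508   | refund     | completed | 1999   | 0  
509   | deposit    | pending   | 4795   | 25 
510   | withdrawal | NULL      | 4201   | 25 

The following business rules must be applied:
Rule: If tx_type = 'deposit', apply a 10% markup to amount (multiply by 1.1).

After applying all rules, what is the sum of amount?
26853.8

Step 1: Records with tx_type = 'deposit' have total amount = 8148
Step 2: Apply multiplier: 8148 × 1.1 = 8962.8
Step 3: Other records total: 17891
Step 4: Final sum = 8962.8 + 17891 = 26853.8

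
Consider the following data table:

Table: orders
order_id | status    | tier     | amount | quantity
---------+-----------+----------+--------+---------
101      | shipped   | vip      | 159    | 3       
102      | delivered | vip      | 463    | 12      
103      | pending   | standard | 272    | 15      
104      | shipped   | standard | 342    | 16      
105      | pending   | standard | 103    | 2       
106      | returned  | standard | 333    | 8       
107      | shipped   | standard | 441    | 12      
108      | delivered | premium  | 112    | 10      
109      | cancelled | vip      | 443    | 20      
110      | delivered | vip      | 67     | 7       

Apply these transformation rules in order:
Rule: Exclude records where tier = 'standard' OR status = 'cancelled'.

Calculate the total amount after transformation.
801

Step 1: Find records where tier = 'standard' OR status = 'cancelled'
Step 2: 6 records match, summing to 1934
Step 3: Original sum: 2735
Step 4: Remaining sum = 2735 - 1934 = 801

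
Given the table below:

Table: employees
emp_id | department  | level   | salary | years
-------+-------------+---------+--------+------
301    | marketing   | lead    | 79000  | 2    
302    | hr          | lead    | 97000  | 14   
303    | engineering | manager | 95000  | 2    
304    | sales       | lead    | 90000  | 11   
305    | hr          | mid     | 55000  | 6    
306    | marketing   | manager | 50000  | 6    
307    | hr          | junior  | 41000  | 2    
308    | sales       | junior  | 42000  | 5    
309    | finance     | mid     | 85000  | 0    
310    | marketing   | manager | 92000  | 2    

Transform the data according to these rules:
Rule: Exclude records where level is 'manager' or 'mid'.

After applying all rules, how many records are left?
5

Step 1: Count records to exclude
  - 3 (manager) + 2 (mid) = 5 records
Step 2: Total records: 10
Step 3: Remaining = 10 - 5 = 5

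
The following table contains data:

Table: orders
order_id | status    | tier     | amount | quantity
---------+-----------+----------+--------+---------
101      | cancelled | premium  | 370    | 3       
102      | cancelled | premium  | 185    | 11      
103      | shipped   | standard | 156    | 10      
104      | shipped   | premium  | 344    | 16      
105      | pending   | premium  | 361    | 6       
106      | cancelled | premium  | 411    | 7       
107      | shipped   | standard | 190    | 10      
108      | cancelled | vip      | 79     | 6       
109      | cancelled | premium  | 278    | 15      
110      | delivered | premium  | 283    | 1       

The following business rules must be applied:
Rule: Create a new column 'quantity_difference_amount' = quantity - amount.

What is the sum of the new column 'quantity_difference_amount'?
-2572

Step 1: For each record, compute quantity - amount
Example calculations:
  3 - 370 = -367
  11 - 185 = -174
  10 - 156 = -146
  ...
Step 2: Sum all derived values
Step 3: Total = -2572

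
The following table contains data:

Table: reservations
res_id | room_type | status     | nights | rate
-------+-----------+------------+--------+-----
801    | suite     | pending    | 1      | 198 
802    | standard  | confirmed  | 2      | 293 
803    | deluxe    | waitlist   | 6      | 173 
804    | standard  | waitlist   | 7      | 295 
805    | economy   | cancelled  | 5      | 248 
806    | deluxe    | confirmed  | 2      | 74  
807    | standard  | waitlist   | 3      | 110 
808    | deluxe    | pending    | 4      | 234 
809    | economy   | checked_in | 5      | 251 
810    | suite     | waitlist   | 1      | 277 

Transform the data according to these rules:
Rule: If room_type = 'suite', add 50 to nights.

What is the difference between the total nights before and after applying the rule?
100

Step 1: Original sum of nights = 36
Step 2: 2 records have room_type = 'suite'
Step 3: Each affected record changes by 50
Step 4: Total change = 2 × 50 = 100
Step 5: New sum = 36 + 100 = 136
Step 6: Difference = |136 - 36| = 100
        (Sum increased by 100)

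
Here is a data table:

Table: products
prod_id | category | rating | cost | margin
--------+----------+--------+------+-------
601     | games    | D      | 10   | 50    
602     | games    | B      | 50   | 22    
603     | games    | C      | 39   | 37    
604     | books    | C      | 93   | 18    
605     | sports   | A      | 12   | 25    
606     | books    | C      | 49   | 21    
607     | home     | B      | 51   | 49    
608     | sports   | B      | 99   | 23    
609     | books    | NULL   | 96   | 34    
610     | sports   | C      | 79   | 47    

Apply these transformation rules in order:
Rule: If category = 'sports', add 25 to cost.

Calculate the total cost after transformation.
653

Step 1: Count records where category = 'sports': 3
Step 2: Total bonus added: 3 × 25 = 75
Step 3: Original sum of cost: 578
Step 4: Final sum = 578 + 75 = 653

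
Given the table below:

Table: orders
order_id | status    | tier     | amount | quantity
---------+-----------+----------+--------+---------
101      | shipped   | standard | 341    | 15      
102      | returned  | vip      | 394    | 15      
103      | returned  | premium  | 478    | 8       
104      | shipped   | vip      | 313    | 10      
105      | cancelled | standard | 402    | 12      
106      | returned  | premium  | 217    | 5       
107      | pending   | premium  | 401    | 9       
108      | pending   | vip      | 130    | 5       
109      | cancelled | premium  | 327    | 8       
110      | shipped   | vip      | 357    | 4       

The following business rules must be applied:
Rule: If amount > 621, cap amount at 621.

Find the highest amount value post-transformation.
478

Step 1: Original maximum amount = 478
Step 2: Check cap of 621 against maximum
Step 3: No records exceed the cap (max 478 <= cap 621), so no capping applies
Step 4: Maximum after transformation = 478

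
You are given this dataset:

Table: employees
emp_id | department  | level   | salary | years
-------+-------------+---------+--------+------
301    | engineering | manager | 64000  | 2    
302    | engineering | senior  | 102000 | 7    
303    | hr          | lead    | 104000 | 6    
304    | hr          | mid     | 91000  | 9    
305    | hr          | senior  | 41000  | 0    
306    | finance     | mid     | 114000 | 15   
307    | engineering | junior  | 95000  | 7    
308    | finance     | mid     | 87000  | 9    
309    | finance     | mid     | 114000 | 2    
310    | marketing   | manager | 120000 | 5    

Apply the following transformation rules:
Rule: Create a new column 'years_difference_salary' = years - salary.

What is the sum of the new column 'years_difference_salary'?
-931938

Step 1: For each record, compute years - salary
Example calculations:
  2 - 64000 = -63998
  7 - 102000 = -101993
  6 - 104000 = -103994
  ...
Step 2: Sum all derived values
Step 3: Total = -931938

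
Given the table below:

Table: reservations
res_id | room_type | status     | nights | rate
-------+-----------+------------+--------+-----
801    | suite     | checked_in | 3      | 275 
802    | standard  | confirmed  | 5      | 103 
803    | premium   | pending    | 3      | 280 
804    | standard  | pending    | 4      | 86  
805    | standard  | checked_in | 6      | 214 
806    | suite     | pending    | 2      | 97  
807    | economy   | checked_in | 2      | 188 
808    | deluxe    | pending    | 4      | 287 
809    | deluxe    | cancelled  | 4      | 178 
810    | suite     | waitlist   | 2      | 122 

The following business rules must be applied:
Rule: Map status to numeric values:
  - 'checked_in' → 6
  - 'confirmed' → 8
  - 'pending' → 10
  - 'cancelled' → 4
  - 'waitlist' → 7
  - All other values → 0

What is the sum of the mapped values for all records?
77

Step 1: Apply mapping to each record
Step 2: Count by status:
  'checked_in': 3 records × 6 = 18
  'confirmed': 1 records × 8 = 8
  'pending': 4 records × 10 = 40
  'cancelled': 1 records × 4 = 4
  'waitlist': 1 records × 7 = 7
Step 3: Sum all mapped values = 77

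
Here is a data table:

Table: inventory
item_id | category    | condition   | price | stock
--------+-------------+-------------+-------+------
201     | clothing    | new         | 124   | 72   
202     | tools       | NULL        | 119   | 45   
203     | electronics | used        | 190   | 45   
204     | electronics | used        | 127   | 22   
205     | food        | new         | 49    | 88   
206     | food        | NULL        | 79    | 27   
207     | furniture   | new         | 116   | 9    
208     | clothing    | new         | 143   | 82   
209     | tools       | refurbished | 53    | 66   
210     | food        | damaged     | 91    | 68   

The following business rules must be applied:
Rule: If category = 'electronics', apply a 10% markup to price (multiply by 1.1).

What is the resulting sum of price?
1122.7

Step 1: Records with category = 'electronics' have total price = 317
Step 2: Apply multiplier: 317 × 1.1 = 348.7
Step 3: Other records total: 774
Step 4: Final sum = 348.7 + 774 = 1122.7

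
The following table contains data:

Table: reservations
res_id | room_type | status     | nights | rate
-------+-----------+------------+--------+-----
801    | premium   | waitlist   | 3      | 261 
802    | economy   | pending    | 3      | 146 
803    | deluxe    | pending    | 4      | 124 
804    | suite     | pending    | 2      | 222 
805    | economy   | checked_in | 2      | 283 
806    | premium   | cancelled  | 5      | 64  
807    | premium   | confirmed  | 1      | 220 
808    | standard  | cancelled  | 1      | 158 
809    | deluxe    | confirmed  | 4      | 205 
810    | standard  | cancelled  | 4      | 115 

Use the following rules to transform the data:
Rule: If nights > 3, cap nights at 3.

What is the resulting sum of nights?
24

Step 1: 4 records have nights > 3
Step 2: These records originally summed to 17
Step 3: After capping: 4 × 3 = 12
Step 4: Unaffected records sum: 12
Step 5: Final sum = 12 + 12 = 24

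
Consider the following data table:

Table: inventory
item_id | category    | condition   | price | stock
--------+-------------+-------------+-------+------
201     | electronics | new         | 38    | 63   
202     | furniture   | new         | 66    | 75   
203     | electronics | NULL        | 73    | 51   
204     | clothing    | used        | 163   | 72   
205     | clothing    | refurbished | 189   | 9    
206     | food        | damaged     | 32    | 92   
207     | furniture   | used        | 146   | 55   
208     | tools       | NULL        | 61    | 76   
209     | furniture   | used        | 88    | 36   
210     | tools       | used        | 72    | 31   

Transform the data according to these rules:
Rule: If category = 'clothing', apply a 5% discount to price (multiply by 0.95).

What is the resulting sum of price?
910.4

Step 1: Records with category = 'clothing' have total price = 352
Step 2: Apply multiplier: 352 × 0.95 = 334.4
Step 3: Other records total: 576
Step 4: Final sum = 334.4 + 576 = 910.4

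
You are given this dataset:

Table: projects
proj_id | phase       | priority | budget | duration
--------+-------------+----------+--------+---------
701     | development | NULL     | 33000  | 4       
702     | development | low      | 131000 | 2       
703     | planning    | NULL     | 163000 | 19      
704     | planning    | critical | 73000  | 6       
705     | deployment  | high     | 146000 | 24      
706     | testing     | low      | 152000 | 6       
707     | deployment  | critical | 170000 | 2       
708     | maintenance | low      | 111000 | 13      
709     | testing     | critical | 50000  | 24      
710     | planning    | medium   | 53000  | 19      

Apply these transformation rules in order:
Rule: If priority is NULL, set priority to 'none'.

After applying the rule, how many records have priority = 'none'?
2

Step 1: Count records where priority IS NULL
Step 2: Found 2 records with NULL priority
Step 3: These records will have priority set to 'none'
Step 4: Records already having priority = 'none': 0
Step 5: Answer: 2 + 0 = 2 records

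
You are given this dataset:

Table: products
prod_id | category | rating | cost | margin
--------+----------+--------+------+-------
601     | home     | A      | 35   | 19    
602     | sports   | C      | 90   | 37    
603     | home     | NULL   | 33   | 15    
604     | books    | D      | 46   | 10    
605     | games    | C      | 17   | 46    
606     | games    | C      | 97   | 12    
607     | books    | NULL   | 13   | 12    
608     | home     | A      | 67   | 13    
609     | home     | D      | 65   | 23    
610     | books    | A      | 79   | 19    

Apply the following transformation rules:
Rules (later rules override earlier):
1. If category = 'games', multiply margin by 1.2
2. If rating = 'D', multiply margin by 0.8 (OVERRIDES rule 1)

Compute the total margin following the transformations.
211.0

Step 1: Rule 2 takes priority for records with rating = 'D'
  - 2 records: 33 × 0.8 = 26.4
Step 2: Rule 1 applies to remaining records with category = 'games'
  - 2 records: 58 × 1.2 = 69.6
Step 3: Other records unchanged: 115
Step 4: Final sum = 26.4 + 69.6 + 115 = 211.0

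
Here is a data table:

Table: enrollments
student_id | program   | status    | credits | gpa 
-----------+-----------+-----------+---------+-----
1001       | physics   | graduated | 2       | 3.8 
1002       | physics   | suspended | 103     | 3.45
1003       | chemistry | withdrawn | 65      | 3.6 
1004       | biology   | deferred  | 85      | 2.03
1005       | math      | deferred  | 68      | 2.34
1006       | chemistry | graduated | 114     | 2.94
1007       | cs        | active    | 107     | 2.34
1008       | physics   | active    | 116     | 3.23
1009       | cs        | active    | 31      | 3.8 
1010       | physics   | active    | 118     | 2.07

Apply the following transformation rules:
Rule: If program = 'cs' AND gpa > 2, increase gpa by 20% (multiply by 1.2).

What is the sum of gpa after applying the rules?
30.83

Step 1: Find records where program = 'cs' AND gpa > 2
Step 2: 2 records match, summing to 6.14
Step 3: After multiplier: 6.14 × 1.2 = 7.37
Step 4: Unaffected records sum: 23.46
Step 5: Final sum = 7.37 + 23.46 = 30.83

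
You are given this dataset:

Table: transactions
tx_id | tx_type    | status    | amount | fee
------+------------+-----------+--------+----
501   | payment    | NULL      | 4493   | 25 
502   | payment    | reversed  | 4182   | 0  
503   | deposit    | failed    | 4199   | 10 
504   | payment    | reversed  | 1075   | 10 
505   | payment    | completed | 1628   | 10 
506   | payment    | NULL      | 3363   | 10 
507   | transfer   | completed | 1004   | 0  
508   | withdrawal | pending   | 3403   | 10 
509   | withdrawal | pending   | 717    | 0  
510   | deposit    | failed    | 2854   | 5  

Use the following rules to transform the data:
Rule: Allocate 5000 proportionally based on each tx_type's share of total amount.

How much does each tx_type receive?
deposit: 1310.09, payment: 2738.13, transfer: 186.49, withdrawal: 765.29

Step 1: Calculate total amount = 26918
Step 2: Calculate each tx_type's proportion:
  deposit: 7053/26918 = 26.20% → 1310.09
  payment: 14741/26918 = 54.76% → 2738.13
  transfer: 1004/26918 = 3.73% → 186.49
  withdrawal: 4120/26918 = 15.31% → 765.29
Step 3: Verify: sum of allocations ≈ 5000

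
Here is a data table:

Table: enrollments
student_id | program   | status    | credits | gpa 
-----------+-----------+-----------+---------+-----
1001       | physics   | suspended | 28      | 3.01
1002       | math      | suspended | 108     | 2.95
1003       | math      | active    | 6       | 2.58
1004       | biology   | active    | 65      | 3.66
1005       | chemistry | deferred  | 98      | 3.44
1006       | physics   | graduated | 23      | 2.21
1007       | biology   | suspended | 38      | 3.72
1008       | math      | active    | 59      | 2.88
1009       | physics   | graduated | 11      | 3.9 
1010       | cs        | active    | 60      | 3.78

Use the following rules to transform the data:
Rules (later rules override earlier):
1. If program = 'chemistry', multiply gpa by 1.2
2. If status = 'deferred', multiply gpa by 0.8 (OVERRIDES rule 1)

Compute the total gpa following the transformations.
31.44

Step 1: Rule 2 takes priority for records with status = 'deferred'
  - 1 records: 3.44 × 0.8 = 2.75
Step 2: Rule 1 applies to remaining records with program = 'chemistry'
  - 0 records: 0 × 1.2 = 0.0
Step 3: Other records unchanged: 28.69
Step 4: Final sum = 2.75 + 0.0 + 28.69 = 31.44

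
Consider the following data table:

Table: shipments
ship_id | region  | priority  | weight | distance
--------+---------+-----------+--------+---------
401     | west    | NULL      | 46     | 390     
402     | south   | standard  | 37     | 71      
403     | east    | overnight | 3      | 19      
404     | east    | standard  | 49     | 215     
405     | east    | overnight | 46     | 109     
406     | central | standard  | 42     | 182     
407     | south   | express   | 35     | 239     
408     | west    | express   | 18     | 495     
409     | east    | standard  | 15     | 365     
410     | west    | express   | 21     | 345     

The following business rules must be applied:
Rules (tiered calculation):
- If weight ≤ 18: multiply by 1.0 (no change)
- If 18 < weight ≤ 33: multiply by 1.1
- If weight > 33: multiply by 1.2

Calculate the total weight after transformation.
365.1

Step 1: Tier 1 (weight ≤ 18): 3 records, sum = 36 × 1.0 = 36.0
Step 2: Tier 2 (18 < weight ≤ 33): 1 records, sum = 21 × 1.1 = 23.1
Step 3: Tier 3 (weight > 33): 6 records, sum = 255 × 1.2 = 306.0
Step 4: Final sum = 36.0 + 23.1 + 306.0 = 365.1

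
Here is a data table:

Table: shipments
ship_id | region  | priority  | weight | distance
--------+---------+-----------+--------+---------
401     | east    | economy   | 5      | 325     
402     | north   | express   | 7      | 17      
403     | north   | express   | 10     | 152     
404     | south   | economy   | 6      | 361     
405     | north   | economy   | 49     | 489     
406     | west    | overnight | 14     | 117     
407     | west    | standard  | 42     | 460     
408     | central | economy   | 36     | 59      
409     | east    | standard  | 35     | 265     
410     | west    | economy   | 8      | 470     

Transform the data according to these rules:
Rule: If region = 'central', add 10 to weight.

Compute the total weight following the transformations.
222

Step 1: Count records where region = 'central': 1
Step 2: Total bonus added: 1 × 10 = 10
Step 3: Original sum of weight: 212
Step 4: Final sum = 212 + 10 = 222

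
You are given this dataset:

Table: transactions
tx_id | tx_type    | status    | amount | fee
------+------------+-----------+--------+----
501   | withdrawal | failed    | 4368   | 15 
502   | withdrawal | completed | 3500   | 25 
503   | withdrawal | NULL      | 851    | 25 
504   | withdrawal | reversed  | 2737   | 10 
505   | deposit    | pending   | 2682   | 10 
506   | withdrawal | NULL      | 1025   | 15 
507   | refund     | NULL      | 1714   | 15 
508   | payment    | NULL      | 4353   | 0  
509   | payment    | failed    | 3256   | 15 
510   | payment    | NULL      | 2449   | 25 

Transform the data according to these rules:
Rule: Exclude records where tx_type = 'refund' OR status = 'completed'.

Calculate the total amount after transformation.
21721

Step 1: Find records where tx_type = 'refund' OR status = 'completed'
Step 2: 2 records match, summing to 5214
Step 3: Original sum: 26935
Step 4: Remaining sum = 26935 - 5214 = 21721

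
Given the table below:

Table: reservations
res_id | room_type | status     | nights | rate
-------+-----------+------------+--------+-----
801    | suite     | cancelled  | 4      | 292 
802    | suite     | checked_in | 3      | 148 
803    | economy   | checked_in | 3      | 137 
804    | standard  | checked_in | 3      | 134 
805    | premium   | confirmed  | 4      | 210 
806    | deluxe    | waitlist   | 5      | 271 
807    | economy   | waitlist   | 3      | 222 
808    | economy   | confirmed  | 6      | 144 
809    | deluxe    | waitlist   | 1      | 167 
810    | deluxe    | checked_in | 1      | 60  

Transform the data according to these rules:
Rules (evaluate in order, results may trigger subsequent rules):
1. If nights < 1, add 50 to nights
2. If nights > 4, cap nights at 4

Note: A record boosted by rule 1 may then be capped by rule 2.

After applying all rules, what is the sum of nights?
30

Step 1: Apply rule 1 to records with nights < 1
  - 0 records get bonus of 50
  - Of these, 0 records then exceed 4 and get capped
Step 2: Apply rule 2 to records with nights > 4
  - 2 records (original) are capped
Step 3: Calculate final sum = 30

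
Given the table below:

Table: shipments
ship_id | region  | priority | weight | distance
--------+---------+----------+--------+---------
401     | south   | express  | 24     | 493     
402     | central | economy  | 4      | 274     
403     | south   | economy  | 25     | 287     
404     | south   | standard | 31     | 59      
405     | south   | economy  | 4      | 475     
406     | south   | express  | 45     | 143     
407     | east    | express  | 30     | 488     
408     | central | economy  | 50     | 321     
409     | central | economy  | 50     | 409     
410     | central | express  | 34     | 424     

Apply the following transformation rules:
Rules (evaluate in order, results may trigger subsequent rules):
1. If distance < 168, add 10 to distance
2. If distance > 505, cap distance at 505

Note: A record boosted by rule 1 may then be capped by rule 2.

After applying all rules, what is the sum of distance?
3393

Step 1: Apply rule 1 to records with distance < 168
  - 2 records get bonus of 10
  - Of these, 0 records then exceed 505 and get capped
Step 2: Apply rule 2 to records with distance > 505
  - 0 records (original) are capped
Step 3: Calculate final sum = 3393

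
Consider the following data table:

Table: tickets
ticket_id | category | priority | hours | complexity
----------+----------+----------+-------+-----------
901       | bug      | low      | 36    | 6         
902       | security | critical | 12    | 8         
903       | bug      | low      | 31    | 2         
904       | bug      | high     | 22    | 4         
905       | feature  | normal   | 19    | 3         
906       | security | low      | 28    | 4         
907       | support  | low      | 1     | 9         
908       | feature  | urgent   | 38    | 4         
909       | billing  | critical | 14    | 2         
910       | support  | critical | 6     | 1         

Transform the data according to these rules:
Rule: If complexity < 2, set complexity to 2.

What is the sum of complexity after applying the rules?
44

Step 1: 1 records have complexity < 2
Step 2: These records originally summed to 1
Step 3: After setting to minimum: 1 × 2 = 2
Step 4: Unaffected records sum: 42
Step 5: Final sum = 2 + 42 = 44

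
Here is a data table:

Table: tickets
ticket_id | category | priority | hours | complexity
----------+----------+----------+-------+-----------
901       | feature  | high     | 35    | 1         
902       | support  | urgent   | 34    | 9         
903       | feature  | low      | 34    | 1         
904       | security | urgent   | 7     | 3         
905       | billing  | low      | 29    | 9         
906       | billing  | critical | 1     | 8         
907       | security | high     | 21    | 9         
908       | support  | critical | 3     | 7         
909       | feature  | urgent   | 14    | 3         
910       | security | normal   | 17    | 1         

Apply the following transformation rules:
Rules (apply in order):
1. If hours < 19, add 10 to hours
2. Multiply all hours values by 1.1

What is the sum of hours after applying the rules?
269.5

Step 1: Apply Rule 1 - Add 10 to records with hours < 19
  - 5 records affected: 42 + (5 × 10) = 92
  - Unaffected records: 153
  - Sum after Rule 1: 245
Step 2: Apply Rule 2 - Multiply all by 1.1
  - 245 × 1.1 = 269.5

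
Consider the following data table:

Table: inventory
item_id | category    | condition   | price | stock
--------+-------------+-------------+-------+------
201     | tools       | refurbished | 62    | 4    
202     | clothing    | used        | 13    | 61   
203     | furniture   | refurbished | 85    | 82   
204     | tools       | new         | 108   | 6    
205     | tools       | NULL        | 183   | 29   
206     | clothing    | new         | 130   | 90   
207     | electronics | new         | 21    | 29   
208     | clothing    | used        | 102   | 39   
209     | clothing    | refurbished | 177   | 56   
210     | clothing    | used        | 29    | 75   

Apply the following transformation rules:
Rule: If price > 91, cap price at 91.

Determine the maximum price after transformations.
91

Step 1: Original maximum price = 183
Step 2: Apply cap at 91
Step 3: 5 records had price > 91 and were capped
Step 4: Maximum after transformation = 91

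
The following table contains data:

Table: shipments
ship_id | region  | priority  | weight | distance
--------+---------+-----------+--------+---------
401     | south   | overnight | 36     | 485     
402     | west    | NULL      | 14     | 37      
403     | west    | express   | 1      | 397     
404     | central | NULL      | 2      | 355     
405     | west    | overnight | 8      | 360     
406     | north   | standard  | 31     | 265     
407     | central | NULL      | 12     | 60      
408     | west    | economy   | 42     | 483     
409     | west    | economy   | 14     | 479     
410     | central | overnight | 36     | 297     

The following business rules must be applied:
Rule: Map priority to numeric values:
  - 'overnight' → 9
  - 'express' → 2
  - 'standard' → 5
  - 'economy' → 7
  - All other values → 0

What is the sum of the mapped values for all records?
48

Step 1: Apply mapping to each record
Step 2: Count by status:
  'overnight': 3 records × 9 = 27
  'express': 1 records × 2 = 2
  'standard': 1 records × 5 = 5
  'economy': 2 records × 7 = 14
Step 3: Sum all mapped values = 48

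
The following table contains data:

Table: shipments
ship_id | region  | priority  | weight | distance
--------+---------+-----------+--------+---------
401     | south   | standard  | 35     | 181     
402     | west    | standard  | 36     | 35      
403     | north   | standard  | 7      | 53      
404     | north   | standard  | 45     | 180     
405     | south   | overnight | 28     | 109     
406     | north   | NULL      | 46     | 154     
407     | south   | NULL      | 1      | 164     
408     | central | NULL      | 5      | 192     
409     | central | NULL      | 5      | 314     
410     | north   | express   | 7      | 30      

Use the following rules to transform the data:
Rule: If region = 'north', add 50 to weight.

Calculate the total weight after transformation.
415

Step 1: Count records where region = 'north': 4
Step 2: Total bonus added: 4 × 50 = 200
Step 3: Original sum of weight: 215
Step 4: Final sum = 215 + 200 = 415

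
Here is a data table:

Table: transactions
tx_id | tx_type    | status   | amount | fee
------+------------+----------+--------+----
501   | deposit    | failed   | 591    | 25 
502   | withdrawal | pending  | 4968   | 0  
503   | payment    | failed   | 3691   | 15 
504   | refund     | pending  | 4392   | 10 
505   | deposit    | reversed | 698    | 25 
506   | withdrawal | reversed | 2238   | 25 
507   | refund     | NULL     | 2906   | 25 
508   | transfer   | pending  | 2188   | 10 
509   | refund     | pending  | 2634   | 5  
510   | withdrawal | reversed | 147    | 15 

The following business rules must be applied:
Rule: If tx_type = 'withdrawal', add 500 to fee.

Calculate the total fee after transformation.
1655

Step 1: Count records where tx_type = 'withdrawal': 3
Step 2: Total bonus added: 3 × 500 = 1500
Step 3: Original sum of fee: 155
Step 4: Final sum = 155 + 1500 = 1655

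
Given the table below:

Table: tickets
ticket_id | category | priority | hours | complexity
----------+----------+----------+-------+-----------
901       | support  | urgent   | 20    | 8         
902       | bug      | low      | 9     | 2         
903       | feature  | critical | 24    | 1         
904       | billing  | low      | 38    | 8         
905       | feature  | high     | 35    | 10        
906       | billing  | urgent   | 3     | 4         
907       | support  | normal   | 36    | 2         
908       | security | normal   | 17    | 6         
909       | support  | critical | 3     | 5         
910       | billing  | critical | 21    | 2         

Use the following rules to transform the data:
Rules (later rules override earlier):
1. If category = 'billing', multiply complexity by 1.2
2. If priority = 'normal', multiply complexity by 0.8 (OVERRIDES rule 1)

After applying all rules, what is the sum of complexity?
49.2

Step 1: Rule 2 takes priority for records with priority = 'normal'
  - 2 records: 8 × 0.8 = 6.4
Step 2: Rule 1 applies to remaining records with category = 'billing'
  - 3 records: 14 × 1.2 = 16.8
Step 3: Other records unchanged: 26
Step 4: Final sum = 6.4 + 16.8 + 26 = 49.2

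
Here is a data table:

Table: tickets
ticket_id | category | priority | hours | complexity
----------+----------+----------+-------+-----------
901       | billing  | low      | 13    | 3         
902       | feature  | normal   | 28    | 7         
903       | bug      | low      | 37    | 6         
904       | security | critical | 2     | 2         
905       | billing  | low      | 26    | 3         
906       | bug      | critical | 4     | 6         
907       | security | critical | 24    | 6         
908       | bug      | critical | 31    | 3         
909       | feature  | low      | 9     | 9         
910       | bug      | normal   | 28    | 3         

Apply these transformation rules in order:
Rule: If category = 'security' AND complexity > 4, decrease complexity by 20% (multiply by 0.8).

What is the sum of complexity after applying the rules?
46.8

Step 1: Find records where category = 'security' AND complexity > 4
Step 2: 1 records match, summing to 6
Step 3: After multiplier: 6 × 0.8 = 4.8
Step 4: Unaffected records sum: 42
Step 5: Final sum = 4.8 + 42 = 46.8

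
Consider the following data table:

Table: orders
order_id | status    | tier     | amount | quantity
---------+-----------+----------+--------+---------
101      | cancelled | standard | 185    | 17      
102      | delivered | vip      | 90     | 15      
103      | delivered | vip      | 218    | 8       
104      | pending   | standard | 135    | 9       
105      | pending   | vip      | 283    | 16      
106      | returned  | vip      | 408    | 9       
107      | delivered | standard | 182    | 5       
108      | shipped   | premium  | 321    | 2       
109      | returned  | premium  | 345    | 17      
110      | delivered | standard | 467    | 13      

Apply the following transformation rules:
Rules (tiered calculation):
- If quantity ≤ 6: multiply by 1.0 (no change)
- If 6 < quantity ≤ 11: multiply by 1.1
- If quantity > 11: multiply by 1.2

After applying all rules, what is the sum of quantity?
129.2

Step 1: Tier 1 (quantity ≤ 6): 2 records, sum = 7 × 1.0 = 7.0
Step 2: Tier 2 (6 < quantity ≤ 11): 3 records, sum = 26 × 1.1 = 28.6
Step 3: Tier 3 (quantity > 11): 5 records, sum = 78 × 1.2 = 93.6
Step 4: Final sum = 7.0 + 28.6 + 93.6 = 129.2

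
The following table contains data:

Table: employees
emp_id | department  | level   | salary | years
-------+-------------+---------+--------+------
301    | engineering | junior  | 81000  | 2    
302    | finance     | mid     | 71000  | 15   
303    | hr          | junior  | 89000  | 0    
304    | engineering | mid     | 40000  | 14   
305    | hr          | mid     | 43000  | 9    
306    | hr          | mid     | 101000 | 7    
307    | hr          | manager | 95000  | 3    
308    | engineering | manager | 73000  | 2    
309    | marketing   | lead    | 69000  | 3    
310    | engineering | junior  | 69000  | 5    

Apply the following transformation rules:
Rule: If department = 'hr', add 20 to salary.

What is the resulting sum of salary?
731080

Step 1: Count records where department = 'hr': 4
Step 2: Total bonus added: 4 × 20 = 80
Step 3: Original sum of salary: 731000
Step 4: Final sum = 731000 + 80 = 731080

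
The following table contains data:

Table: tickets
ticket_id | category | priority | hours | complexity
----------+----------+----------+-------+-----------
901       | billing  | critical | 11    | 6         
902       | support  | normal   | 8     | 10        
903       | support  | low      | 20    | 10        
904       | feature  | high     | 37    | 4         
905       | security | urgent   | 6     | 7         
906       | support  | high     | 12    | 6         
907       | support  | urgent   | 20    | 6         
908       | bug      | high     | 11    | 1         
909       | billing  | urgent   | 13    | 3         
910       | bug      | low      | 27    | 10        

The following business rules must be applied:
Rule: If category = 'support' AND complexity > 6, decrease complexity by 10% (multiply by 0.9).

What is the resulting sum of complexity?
61.0

Step 1: Find records where category = 'support' AND complexity > 6
Step 2: 2 records match, summing to 20
Step 3: After multiplier: 20 × 0.9 = 18.0
Step 4: Unaffected records sum: 43
Step 5: Final sum = 18.0 + 43 = 61.0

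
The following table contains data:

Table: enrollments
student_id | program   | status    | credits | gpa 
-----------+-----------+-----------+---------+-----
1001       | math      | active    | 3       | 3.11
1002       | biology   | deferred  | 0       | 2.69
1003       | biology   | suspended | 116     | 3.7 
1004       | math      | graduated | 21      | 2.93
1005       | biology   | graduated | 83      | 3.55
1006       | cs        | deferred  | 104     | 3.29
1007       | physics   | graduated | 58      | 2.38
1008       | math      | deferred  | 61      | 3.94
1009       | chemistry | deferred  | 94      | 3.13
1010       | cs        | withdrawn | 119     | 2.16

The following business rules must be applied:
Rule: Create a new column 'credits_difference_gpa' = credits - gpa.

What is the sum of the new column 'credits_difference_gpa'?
628.12

Step 1: For each record, compute credits - gpa
Example calculations:
  3 - 3.11 = -0.11
  0 - 2.69 = -2.69
  116 - 3.7 = 112.3
  ...
Step 2: Sum all derived values
Step 3: Total = 628.12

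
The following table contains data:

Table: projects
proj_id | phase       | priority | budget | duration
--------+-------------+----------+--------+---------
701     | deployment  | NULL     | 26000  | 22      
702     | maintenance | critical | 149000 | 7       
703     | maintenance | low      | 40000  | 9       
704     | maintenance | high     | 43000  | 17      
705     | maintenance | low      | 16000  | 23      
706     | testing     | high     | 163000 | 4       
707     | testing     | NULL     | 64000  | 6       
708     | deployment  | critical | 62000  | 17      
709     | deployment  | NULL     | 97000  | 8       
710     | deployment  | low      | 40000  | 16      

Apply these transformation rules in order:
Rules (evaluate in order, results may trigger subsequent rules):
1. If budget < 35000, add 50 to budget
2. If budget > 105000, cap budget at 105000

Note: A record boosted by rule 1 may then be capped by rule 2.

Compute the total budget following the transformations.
598100

Step 1: Apply rule 1 to records with budget < 35000
  - 2 records get bonus of 50
  - Of these, 0 records then exceed 105000 and get capped
Step 2: Apply rule 2 to records with budget > 105000
  - 2 records (original) are capped
Step 3: Calculate final sum = 598100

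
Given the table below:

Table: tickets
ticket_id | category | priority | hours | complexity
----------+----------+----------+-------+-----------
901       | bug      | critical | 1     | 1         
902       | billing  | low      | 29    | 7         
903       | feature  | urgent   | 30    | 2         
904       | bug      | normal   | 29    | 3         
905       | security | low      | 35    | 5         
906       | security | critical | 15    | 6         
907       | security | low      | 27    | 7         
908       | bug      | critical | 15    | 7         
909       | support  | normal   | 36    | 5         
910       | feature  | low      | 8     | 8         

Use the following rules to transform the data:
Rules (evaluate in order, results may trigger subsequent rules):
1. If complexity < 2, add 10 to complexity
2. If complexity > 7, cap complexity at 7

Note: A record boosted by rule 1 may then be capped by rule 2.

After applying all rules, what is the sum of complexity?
56

Step 1: Apply rule 1 to records with complexity < 2
  - 1 records get bonus of 10
  - Of these, 1 records then exceed 7 and get capped
Step 2: Apply rule 2 to records with complexity > 7
  - 1 records (original) are capped
Step 3: Calculate final sum = 56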